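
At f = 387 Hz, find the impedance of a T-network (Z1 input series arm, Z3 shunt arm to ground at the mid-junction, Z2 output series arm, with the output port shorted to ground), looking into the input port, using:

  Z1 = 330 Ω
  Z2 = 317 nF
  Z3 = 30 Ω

Step 1 — Angular frequency: ω = 2π·f = 2π·387 = 2432 rad/s.
Step 2 — Component impedances:
  Z1: Z = R = 330 Ω
  Z2: Z = 1/(jωC) = -j/(ω·C) = 0 - j1297 Ω
  Z3: Z = R = 30 Ω
Step 3 — With the output port shorted to ground, the output series arm Z2 runs from the junction to ground; the shunt arm Z3 also runs from the junction to ground. They appear in parallel: Z3 || Z2 = 29.98 - j0.6934 Ω.
Step 4 — Series with input arm Z1: Z_in = Z1 + (Z3 || Z2) = 360 - j0.6934 Ω = 360∠-0.1° Ω.

Z = 360 - j0.6934 Ω = 360∠-0.1° Ω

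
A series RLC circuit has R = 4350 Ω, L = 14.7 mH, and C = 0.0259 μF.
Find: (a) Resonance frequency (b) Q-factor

Step 1 — Resonance condition Im(Z)=0 gives ω₀ = 1/√(LC).
Step 2 — ω₀ = 1/√(0.0147·2.59e-08) = 5.125e+04 rad/s.
Step 3 — f₀ = ω₀/(2π) = 8157 Hz.
Step 4 — Series Q: Q = ω₀L/R = 5.125e+04·0.0147/4350 = 0.1732.

(a) f₀ = 8157 Hz  (b) Q = 0.1732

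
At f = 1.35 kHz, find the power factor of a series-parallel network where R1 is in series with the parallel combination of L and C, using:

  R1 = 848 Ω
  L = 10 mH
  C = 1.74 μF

Step 1 — Angular frequency: ω = 2π·f = 2π·1350 = 8482 rad/s.
Step 2 — Component impedances:
  R1: Z = R = 848 Ω
  L: Z = jωL = j·8482·0.01 = 0 + j84.82 Ω
  C: Z = 1/(jωC) = -j/(ω·C) = 0 - j67.75 Ω
Step 3 — Parallel branch: L || C = 1/(1/L + 1/C) = 0 - j336.7 Ω.
Step 4 — Series with R1: Z_total = R1 + (L || C) = 848 - j336.7 Ω = 912.4∠-21.7° Ω.
Step 5 — Power factor: PF = cos(φ) = Re(Z)/|Z| = 848/912.4 = 0.9294.
Step 6 — Type: Im(Z) = -336.7 ⇒ leading (phase φ = -21.7°).

PF = 0.9294 (leading, φ = -21.7°)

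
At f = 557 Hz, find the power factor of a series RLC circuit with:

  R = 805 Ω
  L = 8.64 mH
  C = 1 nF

Step 1 — Angular frequency: ω = 2π·f = 2π·557 = 3500 rad/s.
Step 2 — Component impedances:
  R: Z = R = 805 Ω
  L: Z = jωL = j·3500·0.00864 = 0 + j30.24 Ω
  C: Z = 1/(jωC) = -j/(ω·C) = 0 - j2.857e+05 Ω
Step 3 — Series combination: Z_total = R + L + C = 805 - j2.857e+05 Ω = 2.857e+05∠-89.8° Ω.
Step 4 — Power factor: PF = cos(φ) = Re(Z)/|Z| = 805/2.857e+05 = 0.002818.
Step 5 — Type: Im(Z) = -2.857e+05 ⇒ leading (phase φ = -89.8°).

PF = 0.002818 (leading, φ = -89.8°)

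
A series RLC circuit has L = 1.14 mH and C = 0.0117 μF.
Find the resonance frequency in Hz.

Step 1 — Resonance condition Im(Z)=0 gives ω₀ = 1/√(LC).
Step 2 — ω₀ = 1/√(0.00114·1.17e-08) = 2.738e+05 rad/s.
Step 3 — f₀ = ω₀/(2π) = 4.358e+04 Hz.

f₀ = 4.358e+04 Hz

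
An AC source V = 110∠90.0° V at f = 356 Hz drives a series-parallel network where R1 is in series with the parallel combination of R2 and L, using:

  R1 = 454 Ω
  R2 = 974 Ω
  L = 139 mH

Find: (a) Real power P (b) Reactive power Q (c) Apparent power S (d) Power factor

Step 1 — Angular frequency: ω = 2π·f = 2π·356 = 2237 rad/s.
Step 2 — Component impedances:
  R1: Z = R = 454 Ω
  R2: Z = R = 974 Ω
  L: Z = jωL = j·2237·0.139 = 0 + j310.9 Ω
Step 3 — Parallel branch: R2 || L = 1/(1/R2 + 1/L) = 90.07 + j282.2 Ω.
Step 4 — Series with R1: Z_total = R1 + (R2 || L) = 544.1 + j282.2 Ω = 612.9∠27.4° Ω.
Step 5 — Source phasor: V = 110∠90.0° V = 0 + j110 V.
Step 6 — Current: I = V / Z = 0.08263 + j0.1593 A = 0.1795∠62.6° A.
Step 7 — Complex power: S = V·I* = 17.53 + j9.089 VA.
Step 8 — Real power: P = Re(S) = 17.53 W.
Step 9 — Reactive power: Q = Im(S) = 9.089 VAR.
Step 10 — Apparent power: |S| = 19.74 VA.
Step 11 — Power factor: PF = P/|S| = 0.8877 (lagging).

(a) P = 17.53 W  (b) Q = 9.089 VAR  (c) S = 19.74 VA  (d) PF = 0.8877 (lagging)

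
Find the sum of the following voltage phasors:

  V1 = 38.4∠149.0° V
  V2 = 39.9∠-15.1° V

Step 1 — Convert each phasor to rectangular form:
  V1 = 38.4·(cos(149.0°) + j·sin(149.0°)) = -32.92 + j19.78 V
  V2 = 39.9·(cos(-15.1°) + j·sin(-15.1°)) = 38.52 - j10.39 V
Step 2 — Sum components: V_total = 5.607 + j9.383 V.
Step 3 — Convert to polar: |V_total| = 10.93 V, ∠V_total = 59.1°.

V_total = 10.93∠59.1° V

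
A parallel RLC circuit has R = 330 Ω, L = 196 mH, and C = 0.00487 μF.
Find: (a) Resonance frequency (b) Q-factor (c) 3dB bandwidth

Step 1 — Resonance: ω₀ = 1/√(LC) = 1/√(0.196·4.87e-09) = 3.237e+04 rad/s.
Step 2 — f₀ = ω₀/(2π) = 5151 Hz.
Step 3 — Parallel Q: Q = R/(ω₀L) = 330/(3.237e+04·0.196) = 0.05202.
Step 4 — Bandwidth: Δω = ω₀/Q = 6.222e+05 rad/s; BW = Δω/(2π) = 9.903e+04 Hz.

(a) f₀ = 5151 Hz  (b) Q = 0.05202  (c) BW = 9.903e+04 Hz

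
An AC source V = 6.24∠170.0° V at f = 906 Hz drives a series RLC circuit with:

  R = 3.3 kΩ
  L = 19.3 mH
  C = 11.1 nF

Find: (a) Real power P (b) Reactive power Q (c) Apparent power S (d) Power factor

Step 1 — Angular frequency: ω = 2π·f = 2π·906 = 5693 rad/s.
Step 2 — Component impedances:
  R: Z = R = 3300 Ω
  L: Z = jωL = j·5693·0.0193 = 0 + j109.9 Ω
  C: Z = 1/(jωC) = -j/(ω·C) = 0 - j1.583e+04 Ω
Step 3 — Series combination: Z_total = R + L + C = 3300 - j1.572e+04 Ω = 1.606e+04∠-78.1° Ω.
Step 4 — Source phasor: V = 6.24∠170.0° V = -6.145 + j1.084 V.
Step 5 — Current: I = V / Z = -0.0001447 - j0.0003606 A = 0.0003886∠-111.9° A.
Step 6 — Complex power: S = V·I* = 0.0004983 - j0.002373 VA.
Step 7 — Real power: P = Re(S) = 0.0004983 W.
Step 8 — Reactive power: Q = Im(S) = -0.002373 VAR.
Step 9 — Apparent power: |S| = 0.002425 VA.
Step 10 — Power factor: PF = P/|S| = 0.2055 (leading).

(a) P = 0.0004983 W  (b) Q = -0.002373 VAR  (c) S = 0.002425 VA  (d) PF = 0.2055 (leading)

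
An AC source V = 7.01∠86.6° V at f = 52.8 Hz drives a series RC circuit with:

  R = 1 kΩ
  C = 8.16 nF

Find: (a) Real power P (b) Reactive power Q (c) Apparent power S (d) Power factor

Step 1 — Angular frequency: ω = 2π·f = 2π·52.8 = 331.8 rad/s.
Step 2 — Component impedances:
  R: Z = R = 1000 Ω
  C: Z = 1/(jωC) = -j/(ω·C) = 0 - j3.694e+05 Ω
Step 3 — Series combination: Z_total = R + C = 1000 - j3.694e+05 Ω = 3.694e+05∠-89.8° Ω.
Step 4 — Source phasor: V = 7.01∠86.6° V = 0.4157 + j6.998 V.
Step 5 — Current: I = V / Z = -1.894e-05 + j1.177e-06 A = 1.898e-05∠176.4° A.
Step 6 — Complex power: S = V·I* = 3.601e-07 - j0.000133 VA.
Step 7 — Real power: P = Re(S) = 3.601e-07 W.
Step 8 — Reactive power: Q = Im(S) = -0.000133 VAR.
Step 9 — Apparent power: |S| = 0.000133 VA.
Step 10 — Power factor: PF = P/|S| = 0.002707 (leading).

(a) P = 3.601e-07 W  (b) Q = -0.000133 VAR  (c) S = 0.000133 VA  (d) PF = 0.002707 (leading)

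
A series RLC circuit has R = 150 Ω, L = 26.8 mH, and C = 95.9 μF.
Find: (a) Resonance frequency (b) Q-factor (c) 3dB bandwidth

Step 1 — Resonance: ω₀ = 1/√(LC) = 1/√(0.0268·9.59e-05) = 623.8 rad/s.
Step 2 — f₀ = ω₀/(2π) = 99.28 Hz.
Step 3 — Series Q: Q = ω₀L/R = 623.8·0.0268/150 = 0.1114.
Step 4 — Bandwidth: Δω = ω₀/Q = 5597 rad/s; BW = Δω/(2π) = 890.8 Hz.

(a) f₀ = 99.28 Hz  (b) Q = 0.1114  (c) BW = 890.8 Hz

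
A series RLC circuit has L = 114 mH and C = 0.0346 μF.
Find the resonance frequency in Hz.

Step 1 — Resonance condition Im(Z)=0 gives ω₀ = 1/√(LC).
Step 2 — ω₀ = 1/√(0.114·3.46e-08) = 1.592e+04 rad/s.
Step 3 — f₀ = ω₀/(2π) = 2534 Hz.

f₀ = 2534 Hz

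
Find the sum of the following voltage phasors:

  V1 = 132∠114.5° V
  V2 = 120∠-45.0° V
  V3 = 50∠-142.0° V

Step 1 — Convert each phasor to rectangular form:
  V1 = 132·(cos(114.5°) + j·sin(114.5°)) = -54.74 + j120.1 V
  V2 = 120·(cos(-45.0°) + j·sin(-45.0°)) = 84.85 - j84.85 V
  V3 = 50·(cos(-142.0°) + j·sin(-142.0°)) = -39.4 - j30.78 V
Step 2 — Sum components: V_total = -9.287 + j4.479 V.
Step 3 — Convert to polar: |V_total| = 10.31 V, ∠V_total = 154.3°.

V_total = 10.31∠154.3° V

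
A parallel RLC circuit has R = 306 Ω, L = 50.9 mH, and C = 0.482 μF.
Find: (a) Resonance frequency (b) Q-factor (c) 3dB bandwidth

Step 1 — Resonance: ω₀ = 1/√(LC) = 1/√(0.0509·4.82e-07) = 6384 rad/s.
Step 2 — f₀ = ω₀/(2π) = 1016 Hz.
Step 3 — Parallel Q: Q = R/(ω₀L) = 306/(6384·0.0509) = 0.9416.
Step 4 — Bandwidth: Δω = ω₀/Q = 6780 rad/s; BW = Δω/(2π) = 1079 Hz.

(a) f₀ = 1016 Hz  (b) Q = 0.9416  (c) BW = 1079 Hz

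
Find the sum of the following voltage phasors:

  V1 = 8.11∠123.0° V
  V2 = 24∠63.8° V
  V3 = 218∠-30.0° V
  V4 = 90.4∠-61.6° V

Step 1 — Convert each phasor to rectangular form:
  V1 = 8.11·(cos(123.0°) + j·sin(123.0°)) = -4.417 + j6.802 V
  V2 = 24·(cos(63.8°) + j·sin(63.8°)) = 10.6 + j21.53 V
  V3 = 218·(cos(-30.0°) + j·sin(-30.0°)) = 188.8 - j109 V
  V4 = 90.4·(cos(-61.6°) + j·sin(-61.6°)) = 43 - j79.52 V
Step 2 — Sum components: V_total = 238 - j160.2 V.
Step 3 — Convert to polar: |V_total| = 286.9 V, ∠V_total = -33.9°.

V_total = 286.9∠-33.9° V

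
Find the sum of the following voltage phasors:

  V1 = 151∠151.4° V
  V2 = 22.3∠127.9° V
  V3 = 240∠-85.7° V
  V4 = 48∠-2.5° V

Step 1 — Convert each phasor to rectangular form:
  V1 = 151·(cos(151.4°) + j·sin(151.4°)) = -132.6 + j72.28 V
  V2 = 22.3·(cos(127.9°) + j·sin(127.9°)) = -13.7 + j17.6 V
  V3 = 240·(cos(-85.7°) + j·sin(-85.7°)) = 17.99 - j239.3 V
  V4 = 48·(cos(-2.5°) + j·sin(-2.5°)) = 47.95 - j2.094 V
Step 2 — Sum components: V_total = -80.32 - j151.5 V.
Step 3 — Convert to polar: |V_total| = 171.5 V, ∠V_total = -117.9°.

V_total = 171.5∠-117.9° V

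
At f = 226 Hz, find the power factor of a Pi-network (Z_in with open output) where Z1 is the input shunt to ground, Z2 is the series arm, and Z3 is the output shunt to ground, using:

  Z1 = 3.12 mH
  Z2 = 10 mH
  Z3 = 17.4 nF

Step 1 — Angular frequency: ω = 2π·f = 2π·226 = 1420 rad/s.
Step 2 — Component impedances:
  Z1: Z = jωL = j·1420·0.00312 = 0 + j4.43 Ω
  Z2: Z = jωL = j·1420·0.01 = 0 + j14.2 Ω
  Z3: Z = 1/(jωC) = -j/(ω·C) = 0 - j4.047e+04 Ω
Step 3 — With open output, the series arm Z2 and the output shunt Z3 appear in series to ground: Z2 + Z3 = 0 - j4.046e+04 Ω.
Step 4 — Parallel with input shunt Z1: Z_in = Z1 || (Z2 + Z3) = 0 + j4.431 Ω = 4.431∠90.0° Ω.
Step 5 — Power factor: PF = cos(φ) = Re(Z)/|Z| = -0/4.431 = -0.
Step 6 — Type: Im(Z) = 4.431 ⇒ lagging (phase φ = 90.0°).

PF = -0 (lagging, φ = 90.0°)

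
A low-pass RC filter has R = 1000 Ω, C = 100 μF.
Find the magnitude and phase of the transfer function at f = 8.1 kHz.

Step 1 — Angular frequency: ω = 2π·8100 = 5.089e+04 rad/s.
Step 2 — Transfer function: H(jω) = 1/(1 + jωRC).
Step 3 — Denominator: 1 + jωRC = 1 + j·5.089e+04·1000·0.0001 = 1 + j5089.
Step 4 — H = 3.861e-08 - j0.0001965.
Step 5 — Magnitude: |H| = 0.0001965 (-74.1 dB); phase: φ = -90.0°.

|H| = 0.0001965 (-74.1 dB), φ = -90.0°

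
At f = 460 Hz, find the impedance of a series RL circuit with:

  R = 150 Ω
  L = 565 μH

Step 1 — Angular frequency: ω = 2π·f = 2π·460 = 2890 rad/s.
Step 2 — Component impedances:
  R: Z = R = 150 Ω
  L: Z = jωL = j·2890·0.000565 = 0 + j1.633 Ω
Step 3 — Series combination: Z_total = R + L = 150 + j1.633 Ω = 150∠0.6° Ω.

Z = 150 + j1.633 Ω = 150∠0.6° Ω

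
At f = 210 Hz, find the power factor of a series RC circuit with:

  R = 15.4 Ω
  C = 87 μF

Step 1 — Angular frequency: ω = 2π·f = 2π·210 = 1319 rad/s.
Step 2 — Component impedances:
  R: Z = R = 15.4 Ω
  C: Z = 1/(jωC) = -j/(ω·C) = 0 - j8.711 Ω
Step 3 — Series combination: Z_total = R + C = 15.4 - j8.711 Ω = 17.69∠-29.5° Ω.
Step 4 — Power factor: PF = cos(φ) = Re(Z)/|Z| = 15.4/17.693 = 0.8704.
Step 5 — Type: Im(Z) = -8.711 ⇒ leading (phase φ = -29.5°).

PF = 0.8704 (leading, φ = -29.5°)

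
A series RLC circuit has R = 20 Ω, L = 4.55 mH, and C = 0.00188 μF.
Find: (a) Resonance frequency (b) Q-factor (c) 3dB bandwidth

Step 1 — Resonance condition Im(Z)=0 gives ω₀ = 1/√(LC).
Step 2 — ω₀ = 1/√(0.00455·1.88e-09) = 3.419e+05 rad/s.
Step 3 — f₀ = ω₀/(2π) = 5.442e+04 Hz.
Step 4 — Series Q: Q = ω₀L/R = 3.419e+05·0.00455/20 = 77.79.
Step 5 — 3dB bandwidth: Δω = ω₀/Q = 4396 rad/s; BW = Δω/(2π) = 699.6 Hz.

(a) f₀ = 5.442e+04 Hz  (b) Q = 77.79  (c) BW = 699.6 Hz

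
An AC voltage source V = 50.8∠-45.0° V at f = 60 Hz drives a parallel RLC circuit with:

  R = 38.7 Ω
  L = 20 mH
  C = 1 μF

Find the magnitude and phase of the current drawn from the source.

Step 1 — Angular frequency: ω = 2π·f = 2π·60 = 377 rad/s.
Step 2 — Component impedances:
  R: Z = R = 38.7 Ω
  L: Z = jωL = j·377·0.02 = 0 + j7.54 Ω
  C: Z = 1/(jωC) = -j/(ω·C) = 0 - j2653 Ω
Step 3 — Parallel combination: 1/Z_total = 1/R + 1/L + 1/C; Z_total = 1.423 + j7.283 Ω = 7.421∠78.9° Ω.
Step 4 — Source phasor: V = 50.8∠-45.0° V = 35.92 - j35.92 V.
Step 5 — Ohm's law: I = V / Z_total = (35.92 - j35.92) / (1.423 + j7.283) = -3.822 - j5.679 A.
Step 6 — Convert to polar: |I| = 6.845 A, ∠I = -123.9°.

I = 6.845∠-123.9° A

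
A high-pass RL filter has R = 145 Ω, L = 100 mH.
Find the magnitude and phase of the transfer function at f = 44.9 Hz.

Step 1 — Angular frequency: ω = 2π·44.9 = 282.1 rad/s.
Step 2 — Transfer function: H(jω) = jωL/(R + jωL).
Step 3 — Numerator jωL = j·28.21; denominator R + jωL = 145 + j28.21.
Step 4 — H = 0.03647 + j0.1875.
Step 5 — Magnitude: |H| = 0.191 (-14.4 dB); phase: φ = 79.0°.

|H| = 0.191 (-14.4 dB), φ = 79.0°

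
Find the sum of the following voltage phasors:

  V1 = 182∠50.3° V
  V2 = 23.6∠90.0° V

Step 1 — Convert each phasor to rectangular form:
  V1 = 182·(cos(50.3°) + j·sin(50.3°)) = 116.3 + j140 V
  V2 = 23.6·(cos(90.0°) + j·sin(90.0°)) = 0 + j23.6 V
Step 2 — Sum components: V_total = 116.3 + j163.6 V.
Step 3 — Convert to polar: |V_total| = 200.7 V, ∠V_total = 54.6°.

V_total = 200.7∠54.6° V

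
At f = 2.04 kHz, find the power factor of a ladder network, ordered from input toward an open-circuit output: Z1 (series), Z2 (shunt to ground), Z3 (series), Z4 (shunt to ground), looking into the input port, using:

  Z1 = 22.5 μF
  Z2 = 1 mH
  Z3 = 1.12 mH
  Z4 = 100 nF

Step 1 — Angular frequency: ω = 2π·f = 2π·2040 = 1.282e+04 rad/s.
Step 2 — Component impedances:
  Z1: Z = 1/(jωC) = -j/(ω·C) = 0 - j3.467 Ω
  Z2: Z = jωL = j·1.282e+04·0.001 = 0 + j12.82 Ω
  Z3: Z = jωL = j·1.282e+04·0.00112 = 0 + j14.36 Ω
  Z4: Z = 1/(jωC) = -j/(ω·C) = 0 - j780.2 Ω
Step 3 — Ladder network (open output): work backward from the far end, alternating series and parallel combinations. Z_in = 0 + j9.568 Ω = 9.568∠90.0° Ω.
Step 4 — Power factor: PF = cos(φ) = Re(Z)/|Z| = 0/9.568 = 0.
Step 5 — Type: Im(Z) = 9.568 ⇒ lagging (phase φ = 90.0°).

PF = 0 (lagging, φ = 90.0°)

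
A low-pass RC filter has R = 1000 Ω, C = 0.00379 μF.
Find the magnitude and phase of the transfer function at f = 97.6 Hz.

Step 1 — Angular frequency: ω = 2π·97.6 = 613.2 rad/s.
Step 2 — Transfer function: H(jω) = 1/(1 + jωRC).
Step 3 — Denominator: 1 + jωRC = 1 + j·613.2·1000·3.79e-09 = 1 + j0.002324.
Step 4 — H = 1 - j0.002324.
Step 5 — Magnitude: |H| = 1 (-0.0 dB); phase: φ = -0.1°.

|H| = 1 (-0.0 dB), φ = -0.1°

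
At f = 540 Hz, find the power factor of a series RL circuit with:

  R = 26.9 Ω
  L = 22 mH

Step 1 — Angular frequency: ω = 2π·f = 2π·540 = 3393 rad/s.
Step 2 — Component impedances:
  R: Z = R = 26.9 Ω
  L: Z = jωL = j·3393·0.022 = 0 + j74.64 Ω
Step 3 — Series combination: Z_total = R + L = 26.9 + j74.64 Ω = 79.34∠70.2° Ω.
Step 4 — Power factor: PF = cos(φ) = Re(Z)/|Z| = 26.9/79.34 = 0.339.
Step 5 — Type: Im(Z) = 74.64 ⇒ lagging (phase φ = 70.2°).

PF = 0.339 (lagging, φ = 70.2°)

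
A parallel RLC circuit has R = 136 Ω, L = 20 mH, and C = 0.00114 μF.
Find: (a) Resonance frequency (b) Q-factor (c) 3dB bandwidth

Step 1 — Resonance: ω₀ = 1/√(LC) = 1/√(0.02·1.14e-09) = 2.094e+05 rad/s.
Step 2 — f₀ = ω₀/(2π) = 3.333e+04 Hz.
Step 3 — Parallel Q: Q = R/(ω₀L) = 136/(2.094e+05·0.02) = 0.03247.
Step 4 — Bandwidth: Δω = ω₀/Q = 6.45e+06 rad/s; BW = Δω/(2π) = 1.027e+06 Hz.

(a) f₀ = 3.333e+04 Hz  (b) Q = 0.03247  (c) BW = 1.027e+06 Hz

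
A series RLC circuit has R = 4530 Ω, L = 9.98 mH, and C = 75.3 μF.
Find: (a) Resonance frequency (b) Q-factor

Step 1 — Resonance condition Im(Z)=0 gives ω₀ = 1/√(LC).
Step 2 — ω₀ = 1/√(0.00998·7.53e-05) = 1154 rad/s.
Step 3 — f₀ = ω₀/(2π) = 183.6 Hz.
Step 4 — Series Q: Q = ω₀L/R = 1154·0.00998/4530 = 0.002541.

(a) f₀ = 183.6 Hz  (b) Q = 0.002541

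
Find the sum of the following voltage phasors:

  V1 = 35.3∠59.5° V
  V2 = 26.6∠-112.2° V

Step 1 — Convert each phasor to rectangular form:
  V1 = 35.3·(cos(59.5°) + j·sin(59.5°)) = 17.92 + j30.42 V
  V2 = 26.6·(cos(-112.2°) + j·sin(-112.2°)) = -10.05 - j24.63 V
Step 2 — Sum components: V_total = 7.866 + j5.787 V.
Step 3 — Convert to polar: |V_total| = 9.765 V, ∠V_total = 36.3°.

V_total = 9.765∠36.3° V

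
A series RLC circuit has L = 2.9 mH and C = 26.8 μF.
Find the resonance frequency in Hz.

Step 1 — Resonance condition Im(Z)=0 gives ω₀ = 1/√(LC).
Step 2 — ω₀ = 1/√(0.0029·2.68e-05) = 3587 rad/s.
Step 3 — f₀ = ω₀/(2π) = 570.9 Hz.

f₀ = 570.9 Hz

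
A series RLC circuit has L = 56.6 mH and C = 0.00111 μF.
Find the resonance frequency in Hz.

Step 1 — Resonance condition Im(Z)=0 gives ω₀ = 1/√(LC).
Step 2 — ω₀ = 1/√(0.0566·1.11e-09) = 1.262e+05 rad/s.
Step 3 — f₀ = ω₀/(2π) = 2.008e+04 Hz.

f₀ = 2.008e+04 Hz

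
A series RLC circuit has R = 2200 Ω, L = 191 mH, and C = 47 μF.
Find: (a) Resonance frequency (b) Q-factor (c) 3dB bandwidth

Step 1 — Resonance: ω₀ = 1/√(LC) = 1/√(0.191·4.7e-05) = 333.8 rad/s.
Step 2 — f₀ = ω₀/(2π) = 53.12 Hz.
Step 3 — Series Q: Q = ω₀L/R = 333.8·0.191/2200 = 0.02898.
Step 4 — Bandwidth: Δω = ω₀/Q = 1.152e+04 rad/s; BW = Δω/(2π) = 1833 Hz.

(a) f₀ = 53.12 Hz  (b) Q = 0.02898  (c) BW = 1833 Hz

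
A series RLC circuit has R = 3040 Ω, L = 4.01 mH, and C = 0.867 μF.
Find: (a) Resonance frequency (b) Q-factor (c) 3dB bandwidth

Step 1 — Resonance: ω₀ = 1/√(LC) = 1/√(0.00401·8.67e-07) = 1.696e+04 rad/s.
Step 2 — f₀ = ω₀/(2π) = 2699 Hz.
Step 3 — Series Q: Q = ω₀L/R = 1.696e+04·0.00401/3040 = 0.02237.
Step 4 — Bandwidth: Δω = ω₀/Q = 7.581e+05 rad/s; BW = Δω/(2π) = 1.207e+05 Hz.

(a) f₀ = 2699 Hz  (b) Q = 0.02237  (c) BW = 1.207e+05 Hz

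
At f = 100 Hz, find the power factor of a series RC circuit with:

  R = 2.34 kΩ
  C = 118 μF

Step 1 — Angular frequency: ω = 2π·f = 2π·100 = 628.3 rad/s.
Step 2 — Component impedances:
  R: Z = R = 2340 Ω
  C: Z = 1/(jωC) = -j/(ω·C) = 0 - j13.49 Ω
Step 3 — Series combination: Z_total = R + C = 2340 - j13.49 Ω = 2340∠-0.3° Ω.
Step 4 — Power factor: PF = cos(φ) = Re(Z)/|Z| = 2340/2340 = 1.
Step 5 — Type: Im(Z) = -13.49 ⇒ leading (phase φ = -0.3°).

PF = 1 (leading, φ = -0.3°)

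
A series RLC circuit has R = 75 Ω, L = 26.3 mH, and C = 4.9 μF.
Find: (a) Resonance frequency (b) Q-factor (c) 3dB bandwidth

Step 1 — Resonance: ω₀ = 1/√(LC) = 1/√(0.0263·4.9e-06) = 2786 rad/s.
Step 2 — f₀ = ω₀/(2π) = 443.3 Hz.
Step 3 — Series Q: Q = ω₀L/R = 2786·0.0263/75 = 0.9768.
Step 4 — Bandwidth: Δω = ω₀/Q = 2852 rad/s; BW = Δω/(2π) = 453.9 Hz.

(a) f₀ = 443.3 Hz  (b) Q = 0.9768  (c) BW = 453.9 Hz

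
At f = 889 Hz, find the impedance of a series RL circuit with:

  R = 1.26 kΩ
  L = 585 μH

Step 1 — Angular frequency: ω = 2π·f = 2π·889 = 5586 rad/s.
Step 2 — Component impedances:
  R: Z = R = 1260 Ω
  L: Z = jωL = j·5586·0.000585 = 0 + j3.268 Ω
Step 3 — Series combination: Z_total = R + L = 1260 + j3.268 Ω = 1260∠0.1° Ω.

Z = 1260 + j3.268 Ω = 1260∠0.1° Ω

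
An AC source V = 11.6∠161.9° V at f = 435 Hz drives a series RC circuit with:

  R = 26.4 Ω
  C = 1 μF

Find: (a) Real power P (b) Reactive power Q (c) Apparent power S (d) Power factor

Step 1 — Angular frequency: ω = 2π·f = 2π·435 = 2733 rad/s.
Step 2 — Component impedances:
  R: Z = R = 26.4 Ω
  C: Z = 1/(jωC) = -j/(ω·C) = 0 - j365.9 Ω
Step 3 — Series combination: Z_total = R + C = 26.4 - j365.9 Ω = 366.8∠-85.9° Ω.
Step 4 — Source phasor: V = 11.6∠161.9° V = -11.03 + j3.604 V.
Step 5 — Current: I = V / Z = -0.01196 - j0.02927 A = 0.03162∠-112.2° A.
Step 6 — Complex power: S = V·I* = 0.0264 - j0.3659 VA.
Step 7 — Real power: P = Re(S) = 0.0264 W.
Step 8 — Reactive power: Q = Im(S) = -0.3659 VAR.
Step 9 — Apparent power: |S| = 0.3668 VA.
Step 10 — Power factor: PF = P/|S| = 0.07197 (leading).

(a) P = 0.0264 W  (b) Q = -0.3659 VAR  (c) S = 0.3668 VA  (d) PF = 0.07197 (leading)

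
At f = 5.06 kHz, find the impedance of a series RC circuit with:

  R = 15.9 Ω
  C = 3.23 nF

Step 1 — Angular frequency: ω = 2π·f = 2π·5060 = 3.179e+04 rad/s.
Step 2 — Component impedances:
  R: Z = R = 15.9 Ω
  C: Z = 1/(jωC) = -j/(ω·C) = 0 - j9738 Ω
Step 3 — Series combination: Z_total = R + C = 15.9 - j9738 Ω = 9738∠-89.9° Ω.

Z = 15.9 - j9738 Ω = 9738∠-89.9° Ω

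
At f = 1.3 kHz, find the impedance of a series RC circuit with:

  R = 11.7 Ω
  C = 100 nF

Step 1 — Angular frequency: ω = 2π·f = 2π·1300 = 8168 rad/s.
Step 2 — Component impedances:
  R: Z = R = 11.7 Ω
  C: Z = 1/(jωC) = -j/(ω·C) = 0 - j1224 Ω
Step 3 — Series combination: Z_total = R + C = 11.7 - j1224 Ω = 1224∠-89.5° Ω.

Z = 11.7 - j1224 Ω = 1224∠-89.5° Ω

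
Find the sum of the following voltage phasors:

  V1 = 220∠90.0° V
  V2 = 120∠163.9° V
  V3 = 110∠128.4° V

Step 1 — Convert each phasor to rectangular form:
  V1 = 220·(cos(90.0°) + j·sin(90.0°)) = 0 + j220 V
  V2 = 120·(cos(163.9°) + j·sin(163.9°)) = -115.3 + j33.28 V
  V3 = 110·(cos(128.4°) + j·sin(128.4°)) = -68.33 + j86.21 V
Step 2 — Sum components: V_total = -183.6 + j339.5 V.
Step 3 — Convert to polar: |V_total| = 386 V, ∠V_total = 118.4°.

V_total = 386∠118.4° V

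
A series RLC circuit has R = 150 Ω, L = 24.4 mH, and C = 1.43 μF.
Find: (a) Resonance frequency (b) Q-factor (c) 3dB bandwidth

Step 1 — Resonance condition Im(Z)=0 gives ω₀ = 1/√(LC).
Step 2 — ω₀ = 1/√(0.0244·1.43e-06) = 5353 rad/s.
Step 3 — f₀ = ω₀/(2π) = 852 Hz.
Step 4 — Series Q: Q = ω₀L/R = 5353·0.0244/150 = 0.8708.
Step 5 — 3dB bandwidth: Δω = ω₀/Q = 6148 rad/s; BW = Δω/(2π) = 978.4 Hz.

(a) f₀ = 852 Hz  (b) Q = 0.8708  (c) BW = 978.4 Hz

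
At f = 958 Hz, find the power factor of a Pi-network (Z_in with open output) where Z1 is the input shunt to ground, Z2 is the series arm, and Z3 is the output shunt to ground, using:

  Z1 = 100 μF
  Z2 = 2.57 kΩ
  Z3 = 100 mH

Step 1 — Angular frequency: ω = 2π·f = 2π·958 = 6019 rad/s.
Step 2 — Component impedances:
  Z1: Z = 1/(jωC) = -j/(ω·C) = 0 - j1.661 Ω
  Z2: Z = R = 2570 Ω
  Z3: Z = jωL = j·6019·0.1 = 0 + j601.9 Ω
Step 3 — With open output, the series arm Z2 and the output shunt Z3 appear in series to ground: Z2 + Z3 = 2570 + j601.9 Ω.
Step 4 — Parallel with input shunt Z1: Z_in = Z1 || (Z2 + Z3) = 0.001018 - j1.662 Ω = 1.662∠-90.0° Ω.
Step 5 — Power factor: PF = cos(φ) = Re(Z)/|Z| = 0.0010184/1.6616 = 0.0006129.
Step 6 — Type: Im(Z) = -1.662 ⇒ leading (phase φ = -90.0°).

PF = 0.0006129 (leading, φ = -90.0°)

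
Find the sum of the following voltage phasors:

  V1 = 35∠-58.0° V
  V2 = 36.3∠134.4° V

Step 1 — Convert each phasor to rectangular form:
  V1 = 35·(cos(-58.0°) + j·sin(-58.0°)) = 18.55 - j29.68 V
  V2 = 36.3·(cos(134.4°) + j·sin(134.4°)) = -25.4 + j25.94 V
Step 2 — Sum components: V_total = -6.851 - j3.746 V.
Step 3 — Convert to polar: |V_total| = 7.808 V, ∠V_total = -151.3°.

V_total = 7.808∠-151.3° V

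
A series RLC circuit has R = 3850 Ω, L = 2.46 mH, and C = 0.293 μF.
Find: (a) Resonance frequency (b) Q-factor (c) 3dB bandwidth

Step 1 — Resonance: ω₀ = 1/√(LC) = 1/√(0.00246·2.93e-07) = 3.725e+04 rad/s.
Step 2 — f₀ = ω₀/(2π) = 5928 Hz.
Step 3 — Series Q: Q = ω₀L/R = 3.725e+04·0.00246/3850 = 0.0238.
Step 4 — Bandwidth: Δω = ω₀/Q = 1.565e+06 rad/s; BW = Δω/(2π) = 2.491e+05 Hz.

(a) f₀ = 5928 Hz  (b) Q = 0.0238  (c) BW = 2.491e+05 Hz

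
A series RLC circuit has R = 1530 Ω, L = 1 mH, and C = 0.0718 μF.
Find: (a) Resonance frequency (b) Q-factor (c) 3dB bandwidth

Step 1 — Resonance condition Im(Z)=0 gives ω₀ = 1/√(LC).
Step 2 — ω₀ = 1/√(0.001·7.18e-08) = 1.18e+05 rad/s.
Step 3 — f₀ = ω₀/(2π) = 1.878e+04 Hz.
Step 4 — Series Q: Q = ω₀L/R = 1.18e+05·0.001/1530 = 0.07713.
Step 5 — 3dB bandwidth: Δω = ω₀/Q = 1.53e+06 rad/s; BW = Δω/(2π) = 2.435e+05 Hz.

(a) f₀ = 1.878e+04 Hz  (b) Q = 0.07713  (c) BW = 2.435e+05 Hz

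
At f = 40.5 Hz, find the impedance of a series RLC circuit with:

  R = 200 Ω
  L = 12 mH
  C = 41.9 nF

Step 1 — Angular frequency: ω = 2π·f = 2π·40.5 = 254.5 rad/s.
Step 2 — Component impedances:
  R: Z = R = 200 Ω
  L: Z = jωL = j·254.5·0.012 = 0 + j3.054 Ω
  C: Z = 1/(jωC) = -j/(ω·C) = 0 - j9.379e+04 Ω
Step 3 — Series combination: Z_total = R + L + C = 200 - j9.379e+04 Ω = 9.379e+04∠-89.9° Ω.

Z = 200 - j9.379e+04 Ω = 9.379e+04∠-89.9° Ω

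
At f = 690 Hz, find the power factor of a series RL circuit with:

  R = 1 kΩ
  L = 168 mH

Step 1 — Angular frequency: ω = 2π·f = 2π·690 = 4335 rad/s.
Step 2 — Component impedances:
  R: Z = R = 1000 Ω
  L: Z = jωL = j·4335·0.168 = 0 + j728.3 Ω
Step 3 — Series combination: Z_total = R + L = 1000 + j728.3 Ω = 1237∠36.1° Ω.
Step 4 — Power factor: PF = cos(φ) = Re(Z)/|Z| = 1000/1237.1 = 0.8083.
Step 5 — Type: Im(Z) = 728.3 ⇒ lagging (phase φ = 36.1°).

PF = 0.8083 (lagging, φ = 36.1°)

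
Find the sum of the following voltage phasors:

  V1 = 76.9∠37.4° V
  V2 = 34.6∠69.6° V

Step 1 — Convert each phasor to rectangular form:
  V1 = 76.9·(cos(37.4°) + j·sin(37.4°)) = 61.09 + j46.71 V
  V2 = 34.6·(cos(69.6°) + j·sin(69.6°)) = 12.06 + j32.43 V
Step 2 — Sum components: V_total = 73.15 + j79.14 V.
Step 3 — Convert to polar: |V_total| = 107.8 V, ∠V_total = 47.3°.

V_total = 107.8∠47.3° V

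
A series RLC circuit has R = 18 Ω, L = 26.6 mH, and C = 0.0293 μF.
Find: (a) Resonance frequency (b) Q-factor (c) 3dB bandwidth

Step 1 — Resonance: ω₀ = 1/√(LC) = 1/√(0.0266·2.93e-08) = 3.582e+04 rad/s.
Step 2 — f₀ = ω₀/(2π) = 5701 Hz.
Step 3 — Series Q: Q = ω₀L/R = 3.582e+04·0.0266/18 = 52.93.
Step 4 — Bandwidth: Δω = ω₀/Q = 676.7 rad/s; BW = Δω/(2π) = 107.7 Hz.

(a) f₀ = 5701 Hz  (b) Q = 52.93  (c) BW = 107.7 Hz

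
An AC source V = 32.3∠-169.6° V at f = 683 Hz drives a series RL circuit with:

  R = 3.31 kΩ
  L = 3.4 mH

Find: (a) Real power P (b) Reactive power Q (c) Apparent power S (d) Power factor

Step 1 — Angular frequency: ω = 2π·f = 2π·683 = 4291 rad/s.
Step 2 — Component impedances:
  R: Z = R = 3310 Ω
  L: Z = jωL = j·4291·0.0034 = 0 + j14.59 Ω
Step 3 — Series combination: Z_total = R + L = 3310 + j14.59 Ω = 3310∠0.3° Ω.
Step 4 — Source phasor: V = 32.3∠-169.6° V = -31.77 - j5.831 V.
Step 5 — Current: I = V / Z = -0.009606 - j0.001719 A = 0.009758∠-169.9° A.
Step 6 — Complex power: S = V·I* = 0.3152 + j0.001389 VA.
Step 7 — Real power: P = Re(S) = 0.3152 W.
Step 8 — Reactive power: Q = Im(S) = 0.001389 VAR.
Step 9 — Apparent power: |S| = 0.3152 VA.
Step 10 — Power factor: PF = P/|S| = 1 (lagging).

(a) P = 0.3152 W  (b) Q = 0.001389 VAR  (c) S = 0.3152 VA  (d) PF = 1 (lagging)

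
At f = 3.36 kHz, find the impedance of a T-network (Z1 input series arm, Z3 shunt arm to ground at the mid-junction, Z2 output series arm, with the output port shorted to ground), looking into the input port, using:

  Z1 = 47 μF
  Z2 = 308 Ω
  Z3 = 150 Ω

Step 1 — Angular frequency: ω = 2π·f = 2π·3360 = 2.111e+04 rad/s.
Step 2 — Component impedances:
  Z1: Z = 1/(jωC) = -j/(ω·C) = 0 - j1.008 Ω
  Z2: Z = R = 308 Ω
  Z3: Z = R = 150 Ω
Step 3 — With the output port shorted to ground, the output series arm Z2 runs from the junction to ground; the shunt arm Z3 also runs from the junction to ground. They appear in parallel: Z3 || Z2 = 100.9 Ω.
Step 4 — Series with input arm Z1: Z_in = Z1 + (Z3 || Z2) = 100.9 - j1.008 Ω = 100.9∠-0.6° Ω.

Z = 100.9 - j1.008 Ω = 100.9∠-0.6° Ω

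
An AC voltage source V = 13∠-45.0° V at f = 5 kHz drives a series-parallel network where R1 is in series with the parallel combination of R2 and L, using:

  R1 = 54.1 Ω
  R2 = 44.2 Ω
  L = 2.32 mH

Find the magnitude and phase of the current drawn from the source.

Step 1 — Angular frequency: ω = 2π·f = 2π·5000 = 3.142e+04 rad/s.
Step 2 — Component impedances:
  R1: Z = R = 54.1 Ω
  R2: Z = R = 44.2 Ω
  L: Z = jωL = j·3.142e+04·0.00232 = 0 + j72.88 Ω
Step 3 — Parallel branch: R2 || L = 1/(1/R2 + 1/L) = 32.32 + j19.6 Ω.
Step 4 — Series with R1: Z_total = R1 + (R2 || L) = 86.42 + j19.6 Ω = 88.61∠12.8° Ω.
Step 5 — Source phasor: V = 13∠-45.0° V = 9.192 - j9.192 V.
Step 6 — Ohm's law: I = V / Z_total = (9.192 - j9.192) / (86.42 + j19.6) = 0.07823 - j0.1241 A.
Step 7 — Convert to polar: |I| = 0.1467 A, ∠I = -57.8°.

I = 0.1467∠-57.8° A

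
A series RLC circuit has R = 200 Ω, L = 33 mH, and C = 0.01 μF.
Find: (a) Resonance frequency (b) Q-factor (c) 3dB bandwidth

Step 1 — Resonance: ω₀ = 1/√(LC) = 1/√(0.033·1e-08) = 5.505e+04 rad/s.
Step 2 — f₀ = ω₀/(2π) = 8761 Hz.
Step 3 — Series Q: Q = ω₀L/R = 5.505e+04·0.033/200 = 9.083.
Step 4 — Bandwidth: Δω = ω₀/Q = 6061 rad/s; BW = Δω/(2π) = 964.6 Hz.

(a) f₀ = 8761 Hz  (b) Q = 9.083  (c) BW = 964.6 Hz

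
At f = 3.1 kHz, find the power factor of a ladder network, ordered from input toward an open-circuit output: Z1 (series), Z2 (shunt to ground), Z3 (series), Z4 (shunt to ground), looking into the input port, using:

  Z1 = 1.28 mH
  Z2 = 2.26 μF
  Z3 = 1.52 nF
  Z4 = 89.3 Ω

Step 1 — Angular frequency: ω = 2π·f = 2π·3100 = 1.948e+04 rad/s.
Step 2 — Component impedances:
  Z1: Z = jωL = j·1.948e+04·0.00128 = 0 + j24.93 Ω
  Z2: Z = 1/(jωC) = -j/(ω·C) = 0 - j22.72 Ω
  Z3: Z = 1/(jωC) = -j/(ω·C) = 0 - j3.378e+04 Ω
  Z4: Z = R = 89.3 Ω
Step 3 — Ladder network (open output): work backward from the far end, alternating series and parallel combinations. Z_in = 4.034e-05 + j2.23 Ω = 2.23∠90.0° Ω.
Step 4 — Power factor: PF = cos(φ) = Re(Z)/|Z| = 4.034e-05/2.23 = 1.809e-05.
Step 5 — Type: Im(Z) = 2.23 ⇒ lagging (phase φ = 90.0°).

PF = 1.809e-05 (lagging, φ = 90.0°)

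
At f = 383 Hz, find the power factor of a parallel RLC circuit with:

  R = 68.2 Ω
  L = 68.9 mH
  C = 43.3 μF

Step 1 — Angular frequency: ω = 2π·f = 2π·383 = 2406 rad/s.
Step 2 — Component impedances:
  R: Z = R = 68.2 Ω
  L: Z = jωL = j·2406·0.0689 = 0 + j165.8 Ω
  C: Z = 1/(jωC) = -j/(ω·C) = 0 - j9.597 Ω
Step 3 — Parallel combination: 1/Z_total = 1/R + 1/L + 1/C; Z_total = 1.488 - j9.964 Ω = 10.07∠-81.5° Ω.
Step 4 — Power factor: PF = cos(φ) = Re(Z)/|Z| = 1.4883/10.075 = 0.1477.
Step 5 — Type: Im(Z) = -9.964 ⇒ leading (phase φ = -81.5°).

PF = 0.1477 (leading, φ = -81.5°)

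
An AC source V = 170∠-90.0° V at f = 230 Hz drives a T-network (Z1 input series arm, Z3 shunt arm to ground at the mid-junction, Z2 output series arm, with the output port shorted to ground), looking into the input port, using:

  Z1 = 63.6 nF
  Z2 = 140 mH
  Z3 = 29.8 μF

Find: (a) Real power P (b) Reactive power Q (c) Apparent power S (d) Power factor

Step 1 — Angular frequency: ω = 2π·f = 2π·230 = 1445 rad/s.
Step 2 — Component impedances:
  Z1: Z = 1/(jωC) = -j/(ω·C) = 0 - j1.088e+04 Ω
  Z2: Z = jωL = j·1445·0.14 = 0 + j202.3 Ω
  Z3: Z = 1/(jωC) = -j/(ω·C) = 0 - j23.22 Ω
Step 3 — With the output port shorted to ground, the output series arm Z2 runs from the junction to ground; the shunt arm Z3 also runs from the junction to ground. They appear in parallel: Z3 || Z2 = 0 - j26.23 Ω.
Step 4 — Series with input arm Z1: Z_in = Z1 + (Z3 || Z2) = 0 - j1.091e+04 Ω = 1.091e+04∠-90.0° Ω.
Step 5 — Source phasor: V = 170∠-90.0° V = 0 - j170 V.
Step 6 — Current: I = V / Z = 0.01559 A = 0.01559∠0.0° A.
Step 7 — Complex power: S = V·I* = 0 - j2.65 VA.
Step 8 — Real power: P = Re(S) = 0 W.
Step 9 — Reactive power: Q = Im(S) = -2.65 VAR.
Step 10 — Apparent power: |S| = 2.65 VA.
Step 11 — Power factor: PF = P/|S| = 0 (leading).

(a) P = 0 W  (b) Q = -2.65 VAR  (c) S = 2.65 VA  (d) PF = 0 (leading)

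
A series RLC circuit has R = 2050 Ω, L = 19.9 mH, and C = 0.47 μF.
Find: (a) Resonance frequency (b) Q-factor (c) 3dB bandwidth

Step 1 — Resonance: ω₀ = 1/√(LC) = 1/√(0.0199·4.7e-07) = 1.034e+04 rad/s.
Step 2 — f₀ = ω₀/(2π) = 1646 Hz.
Step 3 — Series Q: Q = ω₀L/R = 1.034e+04·0.0199/2050 = 0.1004.
Step 4 — Bandwidth: Δω = ω₀/Q = 1.03e+05 rad/s; BW = Δω/(2π) = 1.64e+04 Hz.

(a) f₀ = 1646 Hz  (b) Q = 0.1004  (c) BW = 1.64e+04 Hz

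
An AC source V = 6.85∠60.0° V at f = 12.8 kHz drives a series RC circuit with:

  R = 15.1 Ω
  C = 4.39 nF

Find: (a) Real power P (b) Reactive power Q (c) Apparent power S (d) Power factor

Step 1 — Angular frequency: ω = 2π·f = 2π·1.28e+04 = 8.042e+04 rad/s.
Step 2 — Component impedances:
  R: Z = R = 15.1 Ω
  C: Z = 1/(jωC) = -j/(ω·C) = 0 - j2832 Ω
Step 3 — Series combination: Z_total = R + C = 15.1 - j2832 Ω = 2832∠-89.7° Ω.
Step 4 — Source phasor: V = 6.85∠60.0° V = 3.425 + j5.932 V.
Step 5 — Current: I = V / Z = -0.002088 + j0.00122 A = 0.002418∠149.7° A.
Step 6 — Complex power: S = V·I* = 8.832e-05 - j0.01657 VA.
Step 7 — Real power: P = Re(S) = 8.832e-05 W.
Step 8 — Reactive power: Q = Im(S) = -0.01657 VAR.
Step 9 — Apparent power: |S| = 0.01657 VA.
Step 10 — Power factor: PF = P/|S| = 0.005331 (leading).

(a) P = 8.832e-05 W  (b) Q = -0.01657 VAR  (c) S = 0.01657 VA  (d) PF = 0.005331 (leading)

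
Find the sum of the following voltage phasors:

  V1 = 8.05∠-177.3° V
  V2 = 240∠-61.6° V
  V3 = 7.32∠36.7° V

Step 1 — Convert each phasor to rectangular form:
  V1 = 8.05·(cos(-177.3°) + j·sin(-177.3°)) = -8.041 - j0.3792 V
  V2 = 240·(cos(-61.6°) + j·sin(-61.6°)) = 114.1 - j211.1 V
  V3 = 7.32·(cos(36.7°) + j·sin(36.7°)) = 5.869 + j4.375 V
Step 2 — Sum components: V_total = 112 - j207.1 V.
Step 3 — Convert to polar: |V_total| = 235.5 V, ∠V_total = -61.6°.

V_total = 235.5∠-61.6° V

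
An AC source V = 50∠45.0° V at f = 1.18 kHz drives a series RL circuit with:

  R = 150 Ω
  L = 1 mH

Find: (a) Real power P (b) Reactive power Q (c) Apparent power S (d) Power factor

Step 1 — Angular frequency: ω = 2π·f = 2π·1180 = 7414 rad/s.
Step 2 — Component impedances:
  R: Z = R = 150 Ω
  L: Z = jωL = j·7414·0.001 = 0 + j7.414 Ω
Step 3 — Series combination: Z_total = R + L = 150 + j7.414 Ω = 150.2∠2.8° Ω.
Step 4 — Source phasor: V = 50∠45.0° V = 35.36 + j35.36 V.
Step 5 — Current: I = V / Z = 0.2467 + j0.2235 A = 0.3329∠42.2° A.
Step 6 — Complex power: S = V·I* = 16.63 + j0.8218 VA.
Step 7 — Real power: P = Re(S) = 16.63 W.
Step 8 — Reactive power: Q = Im(S) = 0.8218 VAR.
Step 9 — Apparent power: |S| = 16.65 VA.
Step 10 — Power factor: PF = P/|S| = 0.9988 (lagging).

(a) P = 16.63 W  (b) Q = 0.8218 VAR  (c) S = 16.65 VA  (d) PF = 0.9988 (lagging)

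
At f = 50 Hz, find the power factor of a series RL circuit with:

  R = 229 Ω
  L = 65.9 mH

Step 1 — Angular frequency: ω = 2π·f = 2π·50 = 314.2 rad/s.
Step 2 — Component impedances:
  R: Z = R = 229 Ω
  L: Z = jωL = j·314.2·0.0659 = 0 + j20.7 Ω
Step 3 — Series combination: Z_total = R + L = 229 + j20.7 Ω = 229.9∠5.2° Ω.
Step 4 — Power factor: PF = cos(φ) = Re(Z)/|Z| = 229/229.934 = 0.9959.
Step 5 — Type: Im(Z) = 20.7 ⇒ lagging (phase φ = 5.2°).

PF = 0.9959 (lagging, φ = 5.2°)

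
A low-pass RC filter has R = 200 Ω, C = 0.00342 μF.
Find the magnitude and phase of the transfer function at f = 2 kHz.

Step 1 — Angular frequency: ω = 2π·2000 = 1.257e+04 rad/s.
Step 2 — Transfer function: H(jω) = 1/(1 + jωRC).
Step 3 — Denominator: 1 + jωRC = 1 + j·1.257e+04·200·3.42e-09 = 1 + j0.008595.
Step 4 — H = 0.9999 - j0.008595.
Step 5 — Magnitude: |H| = 1 (-0.0 dB); phase: φ = -0.5°.

|H| = 1 (-0.0 dB), φ = -0.5°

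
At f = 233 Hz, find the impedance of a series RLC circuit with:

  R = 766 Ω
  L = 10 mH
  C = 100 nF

Step 1 — Angular frequency: ω = 2π·f = 2π·233 = 1464 rad/s.
Step 2 — Component impedances:
  R: Z = R = 766 Ω
  L: Z = jωL = j·1464·0.01 = 0 + j14.64 Ω
  C: Z = 1/(jωC) = -j/(ω·C) = 0 - j6831 Ω
Step 3 — Series combination: Z_total = R + L + C = 766 - j6816 Ω = 6859∠-83.6° Ω.

Z = 766 - j6816 Ω = 6859∠-83.6° Ω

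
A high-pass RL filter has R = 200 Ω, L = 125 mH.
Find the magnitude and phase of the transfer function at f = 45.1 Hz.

Step 1 — Angular frequency: ω = 2π·45.1 = 283.4 rad/s.
Step 2 — Transfer function: H(jω) = jωL/(R + jωL).
Step 3 — Numerator jωL = j·35.42; denominator R + jωL = 200 + j35.42.
Step 4 — H = 0.03041 + j0.1717.
Step 5 — Magnitude: |H| = 0.1744 (-15.2 dB); phase: φ = 80.0°.

|H| = 0.1744 (-15.2 dB), φ = 80.0°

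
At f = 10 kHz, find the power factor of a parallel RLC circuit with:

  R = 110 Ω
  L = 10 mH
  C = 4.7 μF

Step 1 — Angular frequency: ω = 2π·f = 2π·1e+04 = 6.283e+04 rad/s.
Step 2 — Component impedances:
  R: Z = R = 110 Ω
  L: Z = jωL = j·6.283e+04·0.01 = 0 + j628.3 Ω
  C: Z = 1/(jωC) = -j/(ω·C) = 0 - j3.386 Ω
Step 3 — Parallel combination: 1/Z_total = 1/R + 1/L + 1/C; Z_total = 0.1053 - j3.401 Ω = 3.403∠-88.2° Ω.
Step 4 — Power factor: PF = cos(φ) = Re(Z)/|Z| = 0.1053/3.403 = 0.03094.
Step 5 — Type: Im(Z) = -3.401 ⇒ leading (phase φ = -88.2°).

PF = 0.03094 (leading, φ = -88.2°)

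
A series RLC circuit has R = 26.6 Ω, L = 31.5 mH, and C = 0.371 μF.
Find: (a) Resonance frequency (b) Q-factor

Step 1 — Resonance condition Im(Z)=0 gives ω₀ = 1/√(LC).
Step 2 — ω₀ = 1/√(0.0315·3.71e-07) = 9250 rad/s.
Step 3 — f₀ = ω₀/(2π) = 1472 Hz.
Step 4 — Series Q: Q = ω₀L/R = 9250·0.0315/26.6 = 10.95.

(a) f₀ = 1472 Hz  (b) Q = 10.95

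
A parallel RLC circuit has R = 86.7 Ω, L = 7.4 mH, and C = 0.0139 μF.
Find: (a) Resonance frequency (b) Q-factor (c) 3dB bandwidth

Step 1 — Resonance: ω₀ = 1/√(LC) = 1/√(0.0074·1.39e-08) = 9.86e+04 rad/s.
Step 2 — f₀ = ω₀/(2π) = 1.569e+04 Hz.
Step 3 — Parallel Q: Q = R/(ω₀L) = 86.7/(9.86e+04·0.0074) = 0.1188.
Step 4 — Bandwidth: Δω = ω₀/Q = 8.298e+05 rad/s; BW = Δω/(2π) = 1.321e+05 Hz.

(a) f₀ = 1.569e+04 Hz  (b) Q = 0.1188  (c) BW = 1.321e+05 Hz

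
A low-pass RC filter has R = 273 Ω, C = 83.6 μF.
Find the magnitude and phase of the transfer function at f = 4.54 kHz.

Step 1 — Angular frequency: ω = 2π·4540 = 2.853e+04 rad/s.
Step 2 — Transfer function: H(jω) = 1/(1 + jωRC).
Step 3 — Denominator: 1 + jωRC = 1 + j·2.853e+04·273·8.36e-05 = 1 + j651.
Step 4 — H = 2.359e-06 - j0.001536.
Step 5 — Magnitude: |H| = 0.001536 (-56.3 dB); phase: φ = -89.9°.

|H| = 0.001536 (-56.3 dB), φ = -89.9°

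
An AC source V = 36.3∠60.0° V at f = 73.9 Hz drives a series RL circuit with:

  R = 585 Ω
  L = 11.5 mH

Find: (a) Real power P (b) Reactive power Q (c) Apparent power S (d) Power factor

Step 1 — Angular frequency: ω = 2π·f = 2π·73.9 = 464.3 rad/s.
Step 2 — Component impedances:
  R: Z = R = 585 Ω
  L: Z = jωL = j·464.3·0.0115 = 0 + j5.34 Ω
Step 3 — Series combination: Z_total = R + L = 585 + j5.34 Ω = 585∠0.5° Ω.
Step 4 — Source phasor: V = 36.3∠60.0° V = 18.15 + j31.44 V.
Step 5 — Current: I = V / Z = 0.03151 + j0.05345 A = 0.06205∠59.5° A.
Step 6 — Complex power: S = V·I* = 2.252 + j0.02056 VA.
Step 7 — Real power: P = Re(S) = 2.252 W.
Step 8 — Reactive power: Q = Im(S) = 0.02056 VAR.
Step 9 — Apparent power: |S| = 2.252 VA.
Step 10 — Power factor: PF = P/|S| = 1 (lagging).

(a) P = 2.252 W  (b) Q = 0.02056 VAR  (c) S = 2.252 VA  (d) PF = 1 (lagging)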